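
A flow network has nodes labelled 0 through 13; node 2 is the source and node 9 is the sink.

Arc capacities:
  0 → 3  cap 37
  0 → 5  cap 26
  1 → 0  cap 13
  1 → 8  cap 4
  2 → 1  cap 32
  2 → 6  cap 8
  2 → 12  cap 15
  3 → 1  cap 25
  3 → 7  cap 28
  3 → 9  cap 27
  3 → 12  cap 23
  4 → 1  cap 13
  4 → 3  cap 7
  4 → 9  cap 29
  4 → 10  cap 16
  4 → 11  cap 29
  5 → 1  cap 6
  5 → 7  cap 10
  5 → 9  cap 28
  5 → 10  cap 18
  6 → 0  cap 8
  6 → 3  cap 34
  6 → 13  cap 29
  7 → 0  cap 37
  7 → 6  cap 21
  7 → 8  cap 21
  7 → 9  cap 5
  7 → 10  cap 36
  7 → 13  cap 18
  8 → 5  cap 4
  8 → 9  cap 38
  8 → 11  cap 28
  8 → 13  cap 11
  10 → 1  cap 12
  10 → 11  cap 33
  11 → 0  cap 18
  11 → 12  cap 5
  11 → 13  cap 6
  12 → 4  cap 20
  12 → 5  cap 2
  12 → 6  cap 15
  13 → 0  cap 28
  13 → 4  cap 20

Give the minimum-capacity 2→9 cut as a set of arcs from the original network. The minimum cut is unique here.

Min-cut arcs: {(1,0), (1,8), (2,6), (2,12)} (total capacity 40)

augment #1: 2→1→8→9 push 4
augment #2: 2→6→3→9 push 8
augment #3: 2→12→4→9 push 15
augment #4: 2→1→0→3→9 push 13
max flow = 40; residual-reachable set from 2 gives S-side
cut edges (S→T): {(1,0), (1,8), (2,6), (2,12)} total cap 40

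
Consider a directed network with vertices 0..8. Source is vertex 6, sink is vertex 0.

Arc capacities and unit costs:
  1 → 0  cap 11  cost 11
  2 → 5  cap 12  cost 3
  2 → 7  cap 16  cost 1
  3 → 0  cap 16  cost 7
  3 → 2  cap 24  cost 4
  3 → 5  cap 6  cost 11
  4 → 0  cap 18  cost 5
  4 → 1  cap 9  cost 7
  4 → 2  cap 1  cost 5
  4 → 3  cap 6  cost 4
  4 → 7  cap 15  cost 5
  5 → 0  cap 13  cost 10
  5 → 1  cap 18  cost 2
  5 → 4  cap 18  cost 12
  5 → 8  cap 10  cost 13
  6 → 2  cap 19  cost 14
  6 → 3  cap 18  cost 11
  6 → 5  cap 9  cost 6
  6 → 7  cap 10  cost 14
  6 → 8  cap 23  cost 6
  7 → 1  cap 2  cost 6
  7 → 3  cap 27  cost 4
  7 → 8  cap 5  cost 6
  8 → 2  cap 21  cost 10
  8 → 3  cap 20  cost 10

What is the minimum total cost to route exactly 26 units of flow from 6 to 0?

Minimum cost for 26 units: 459

shortest-cost path #1: 6→5→0 push 9 @ unit cost 16 (adds 144)
shortest-cost path #2: 6→3→0 push 16 @ unit cost 18 (adds 288)
shortest-cost path #3: 6→2→5→0 push 1 @ unit cost 27 (adds 27)
total cost = 459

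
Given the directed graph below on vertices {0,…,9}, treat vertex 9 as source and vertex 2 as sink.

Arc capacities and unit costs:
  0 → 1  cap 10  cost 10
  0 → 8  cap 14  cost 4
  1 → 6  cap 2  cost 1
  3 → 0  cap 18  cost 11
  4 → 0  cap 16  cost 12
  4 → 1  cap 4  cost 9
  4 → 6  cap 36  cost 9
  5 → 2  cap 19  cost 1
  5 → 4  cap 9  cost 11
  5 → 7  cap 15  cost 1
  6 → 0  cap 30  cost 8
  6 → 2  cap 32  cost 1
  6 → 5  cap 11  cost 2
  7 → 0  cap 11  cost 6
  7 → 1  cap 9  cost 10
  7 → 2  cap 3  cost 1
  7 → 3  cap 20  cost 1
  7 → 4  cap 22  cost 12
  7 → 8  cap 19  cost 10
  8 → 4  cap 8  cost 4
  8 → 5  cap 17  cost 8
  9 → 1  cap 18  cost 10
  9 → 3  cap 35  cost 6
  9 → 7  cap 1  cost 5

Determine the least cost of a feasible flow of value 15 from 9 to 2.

shortest-cost path #1: 9→7→2 push 1 @ unit cost 6 (adds 6)
shortest-cost path #2: 9→1→6→2 push 2 @ unit cost 12 (adds 24)
shortest-cost path #3: 9→3→0→8→5→2 push 12 @ unit cost 30 (adds 360)
total cost = 390

Minimum cost for 15 units: 390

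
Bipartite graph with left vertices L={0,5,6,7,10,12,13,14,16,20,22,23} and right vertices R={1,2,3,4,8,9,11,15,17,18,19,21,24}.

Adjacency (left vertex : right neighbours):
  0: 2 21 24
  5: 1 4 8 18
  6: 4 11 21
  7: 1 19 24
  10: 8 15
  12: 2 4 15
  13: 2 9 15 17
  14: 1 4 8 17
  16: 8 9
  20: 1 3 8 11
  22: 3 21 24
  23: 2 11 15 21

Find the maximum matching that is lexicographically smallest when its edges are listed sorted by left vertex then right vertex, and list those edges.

Lex-smallest maximum matching: {(0,2), (5,1), (6,11), (7,19), (10,8), (12,4), (13,15), (14,17), (16,9), (20,3), (22,24), (23,21)}

|M| = 12 (so the lex-smallest maximum matching has 12 edges)
process left vertices in ascending order; for each, take the smallest-labelled available neighbour that still permits 12 edges overall, or leave it unmatched if none does
lex-smallest matching: {0-2, 5-1, 6-11, 7-19, 10-8, 12-4, 13-15, 14-17, 16-9, 20-3, 22-24, 23-21}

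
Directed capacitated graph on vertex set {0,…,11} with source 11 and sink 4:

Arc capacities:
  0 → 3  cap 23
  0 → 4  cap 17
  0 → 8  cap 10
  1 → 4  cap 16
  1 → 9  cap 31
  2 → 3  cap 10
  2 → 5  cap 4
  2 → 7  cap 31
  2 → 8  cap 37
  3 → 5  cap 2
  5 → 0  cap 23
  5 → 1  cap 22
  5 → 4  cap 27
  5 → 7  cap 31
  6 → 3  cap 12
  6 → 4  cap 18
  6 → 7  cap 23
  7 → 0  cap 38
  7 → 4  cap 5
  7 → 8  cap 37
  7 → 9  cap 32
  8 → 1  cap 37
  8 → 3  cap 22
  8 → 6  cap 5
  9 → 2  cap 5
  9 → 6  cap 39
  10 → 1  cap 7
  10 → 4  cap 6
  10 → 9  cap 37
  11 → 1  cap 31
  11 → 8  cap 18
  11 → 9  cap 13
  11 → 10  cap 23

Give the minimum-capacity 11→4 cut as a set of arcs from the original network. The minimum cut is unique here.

Min-cut arcs: {(0,4), (1,4), (2,5), (3,5), (6,4), (7,4), (10,4)} (total capacity 68)

augment #1: 11→1→4 push 16
augment #2: 11→10→4 push 6
augment #3: 11→8→6→4 push 5
augment #4: 11→9→6→4 push 13
augment #5: 11→8→3→5→4 push 2
augment #6: 11→1→9→2→5→4 push 4
augment #7: 11→1→9→2→7→4 push 1
augment #8: 11→1→9→6→7→4 push 4
augment #9: 11→1→9→6→7→0→4 push 6
augment #10: 11→10→9→6→7→0→4 push 11
max flow = 68; residual-reachable set from 11 gives S-side
cut edges (S→T): {(0,4), (1,4), (2,5), (3,5), (6,4), (7,4), (10,4)} total cap 68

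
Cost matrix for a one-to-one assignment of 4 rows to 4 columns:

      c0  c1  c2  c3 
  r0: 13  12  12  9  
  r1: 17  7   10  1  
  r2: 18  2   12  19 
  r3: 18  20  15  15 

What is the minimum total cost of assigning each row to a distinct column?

Minimum assignment cost: 31

optimal assignment: row0→col0 (cost 13), row1→col3 (cost 1), row2→col1 (cost 2), row3→col2 (cost 15)
total = 13 + 1 + 2 + 15 = 31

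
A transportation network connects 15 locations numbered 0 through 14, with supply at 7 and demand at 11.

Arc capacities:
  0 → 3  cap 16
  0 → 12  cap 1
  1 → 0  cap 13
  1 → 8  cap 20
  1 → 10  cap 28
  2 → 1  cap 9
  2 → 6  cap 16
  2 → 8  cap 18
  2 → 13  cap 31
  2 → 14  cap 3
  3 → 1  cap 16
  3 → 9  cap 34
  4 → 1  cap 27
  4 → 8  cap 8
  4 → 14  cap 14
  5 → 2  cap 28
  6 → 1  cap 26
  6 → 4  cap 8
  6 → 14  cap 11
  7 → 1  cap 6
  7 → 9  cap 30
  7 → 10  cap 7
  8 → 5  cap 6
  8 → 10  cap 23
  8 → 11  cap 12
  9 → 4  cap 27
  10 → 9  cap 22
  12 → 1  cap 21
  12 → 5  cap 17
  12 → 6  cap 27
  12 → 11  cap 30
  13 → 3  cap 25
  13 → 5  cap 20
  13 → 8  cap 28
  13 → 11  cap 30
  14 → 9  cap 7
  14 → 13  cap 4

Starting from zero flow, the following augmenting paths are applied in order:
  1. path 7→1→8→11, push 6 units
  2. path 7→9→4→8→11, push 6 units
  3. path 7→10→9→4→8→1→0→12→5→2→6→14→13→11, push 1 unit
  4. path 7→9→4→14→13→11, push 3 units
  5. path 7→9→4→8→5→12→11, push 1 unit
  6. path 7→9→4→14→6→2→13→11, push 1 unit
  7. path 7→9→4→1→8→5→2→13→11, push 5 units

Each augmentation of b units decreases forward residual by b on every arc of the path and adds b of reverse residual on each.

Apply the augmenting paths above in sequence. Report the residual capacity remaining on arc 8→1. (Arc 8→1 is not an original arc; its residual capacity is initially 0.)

after path 1 (7→1→8→11, push 6): res(8,1)=6
after path 2 (7→9→4→8→11, push 6): res(8,1)=6
after path 3 (7→10→9→4→8→1→0→12→5→2→6→14→13→11, push 1): res(8,1)=5
after path 4 (7→9→4→14→13→11, push 3): res(8,1)=5
after path 5 (7→9→4→8→5→12→11, push 1): res(8,1)=5
after path 6 (7→9→4→14→6→2→13→11, push 1): res(8,1)=5
after path 7 (7→9→4→1→8→5→2→13→11, push 5): res(8,1)=10

Residual capacity of (8,1): 10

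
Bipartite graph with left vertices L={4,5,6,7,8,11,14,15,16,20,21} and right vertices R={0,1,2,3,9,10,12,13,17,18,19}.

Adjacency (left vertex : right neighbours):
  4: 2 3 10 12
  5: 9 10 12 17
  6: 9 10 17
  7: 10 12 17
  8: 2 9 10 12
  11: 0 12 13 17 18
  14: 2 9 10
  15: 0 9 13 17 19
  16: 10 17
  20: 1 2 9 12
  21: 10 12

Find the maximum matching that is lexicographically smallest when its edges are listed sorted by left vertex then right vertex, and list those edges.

Lex-smallest maximum matching: {(4,3), (5,9), (6,10), (7,12), (8,2), (11,0), (15,13), (16,17), (20,1)}

|M| = 9 (so the lex-smallest maximum matching has 9 edges)
process left vertices in ascending order; for each, take the smallest-labelled available neighbour that still permits 9 edges overall, or leave it unmatched if none does
lex-smallest matching: {4-3, 5-9, 6-10, 7-12, 8-2, 11-0, 15-13, 16-17, 20-1}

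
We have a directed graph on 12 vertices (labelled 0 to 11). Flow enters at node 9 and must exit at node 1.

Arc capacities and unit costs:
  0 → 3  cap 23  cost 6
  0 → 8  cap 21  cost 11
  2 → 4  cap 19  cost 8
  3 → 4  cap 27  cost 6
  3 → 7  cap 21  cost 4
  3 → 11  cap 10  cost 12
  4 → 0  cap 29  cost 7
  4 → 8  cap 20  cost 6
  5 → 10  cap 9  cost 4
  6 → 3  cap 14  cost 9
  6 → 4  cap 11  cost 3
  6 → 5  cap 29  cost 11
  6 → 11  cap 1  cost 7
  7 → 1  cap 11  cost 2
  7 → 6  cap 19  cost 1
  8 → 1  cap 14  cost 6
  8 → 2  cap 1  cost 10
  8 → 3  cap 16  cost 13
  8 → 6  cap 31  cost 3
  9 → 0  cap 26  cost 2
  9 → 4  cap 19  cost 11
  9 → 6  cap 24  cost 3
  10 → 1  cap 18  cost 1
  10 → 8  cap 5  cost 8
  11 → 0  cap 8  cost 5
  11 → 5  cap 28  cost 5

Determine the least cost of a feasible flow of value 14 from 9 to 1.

shortest-cost path #1: 9→0→3→7→1 push 11 @ unit cost 14 (adds 154)
shortest-cost path #2: 9→6→4→8→1 push 3 @ unit cost 18 (adds 54)
total cost = 208

Minimum cost for 14 units: 208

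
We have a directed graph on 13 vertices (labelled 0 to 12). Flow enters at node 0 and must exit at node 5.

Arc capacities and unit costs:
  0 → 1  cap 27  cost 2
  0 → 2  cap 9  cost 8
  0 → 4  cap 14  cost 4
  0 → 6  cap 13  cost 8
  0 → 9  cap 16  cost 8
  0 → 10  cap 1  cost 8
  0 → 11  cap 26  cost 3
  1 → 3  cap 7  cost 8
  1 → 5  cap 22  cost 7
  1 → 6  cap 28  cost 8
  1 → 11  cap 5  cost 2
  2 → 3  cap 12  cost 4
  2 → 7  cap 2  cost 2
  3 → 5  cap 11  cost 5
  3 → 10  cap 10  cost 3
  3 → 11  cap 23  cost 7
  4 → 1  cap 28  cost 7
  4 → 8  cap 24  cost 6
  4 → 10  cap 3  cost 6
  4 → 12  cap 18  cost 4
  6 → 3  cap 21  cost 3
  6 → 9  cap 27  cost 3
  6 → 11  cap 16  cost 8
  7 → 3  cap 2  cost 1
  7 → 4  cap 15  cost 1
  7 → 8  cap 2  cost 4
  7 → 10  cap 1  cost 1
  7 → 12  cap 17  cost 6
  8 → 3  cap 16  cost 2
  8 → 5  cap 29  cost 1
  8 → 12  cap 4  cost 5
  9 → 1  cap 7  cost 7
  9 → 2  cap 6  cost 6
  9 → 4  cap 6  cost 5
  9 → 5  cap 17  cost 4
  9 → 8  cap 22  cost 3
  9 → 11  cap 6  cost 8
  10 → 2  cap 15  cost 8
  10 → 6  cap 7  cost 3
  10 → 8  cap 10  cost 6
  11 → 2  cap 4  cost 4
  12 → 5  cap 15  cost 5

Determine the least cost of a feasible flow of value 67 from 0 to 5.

Minimum cost for 67 units: 767

shortest-cost path #1: 0→1→5 push 22 @ unit cost 9 (adds 198)
shortest-cost path #2: 0→4→8→5 push 14 @ unit cost 11 (adds 154)
shortest-cost path #3: 0→9→5 push 16 @ unit cost 12 (adds 192)
shortest-cost path #4: 0→11→2→7→8→5 push 2 @ unit cost 14 (adds 28)
shortest-cost path #5: 0→1→3→5 push 5 @ unit cost 15 (adds 75)
shortest-cost path #6: 0→6→9→5 push 1 @ unit cost 15 (adds 15)
shortest-cost path #7: 0→6→9→8→5 push 7 @ unit cost 15 (adds 105)
total cost = 767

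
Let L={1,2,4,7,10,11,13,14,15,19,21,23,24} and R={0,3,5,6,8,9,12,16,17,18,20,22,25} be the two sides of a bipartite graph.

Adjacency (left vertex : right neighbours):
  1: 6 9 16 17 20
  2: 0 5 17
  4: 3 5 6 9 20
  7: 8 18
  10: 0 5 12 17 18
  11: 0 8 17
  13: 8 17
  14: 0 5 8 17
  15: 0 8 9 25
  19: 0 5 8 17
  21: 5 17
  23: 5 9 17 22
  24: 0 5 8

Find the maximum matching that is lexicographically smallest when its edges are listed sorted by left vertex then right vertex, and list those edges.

Lex-smallest maximum matching: {(1,6), (2,0), (4,3), (7,18), (10,12), (11,8), (13,17), (14,5), (15,9), (23,22)}

|M| = 10 (so the lex-smallest maximum matching has 10 edges)
process left vertices in ascending order; for each, take the smallest-labelled available neighbour that still permits 10 edges overall, or leave it unmatched if none does
lex-smallest matching: {1-6, 2-0, 4-3, 7-18, 10-12, 11-8, 13-17, 14-5, 15-9, 23-22}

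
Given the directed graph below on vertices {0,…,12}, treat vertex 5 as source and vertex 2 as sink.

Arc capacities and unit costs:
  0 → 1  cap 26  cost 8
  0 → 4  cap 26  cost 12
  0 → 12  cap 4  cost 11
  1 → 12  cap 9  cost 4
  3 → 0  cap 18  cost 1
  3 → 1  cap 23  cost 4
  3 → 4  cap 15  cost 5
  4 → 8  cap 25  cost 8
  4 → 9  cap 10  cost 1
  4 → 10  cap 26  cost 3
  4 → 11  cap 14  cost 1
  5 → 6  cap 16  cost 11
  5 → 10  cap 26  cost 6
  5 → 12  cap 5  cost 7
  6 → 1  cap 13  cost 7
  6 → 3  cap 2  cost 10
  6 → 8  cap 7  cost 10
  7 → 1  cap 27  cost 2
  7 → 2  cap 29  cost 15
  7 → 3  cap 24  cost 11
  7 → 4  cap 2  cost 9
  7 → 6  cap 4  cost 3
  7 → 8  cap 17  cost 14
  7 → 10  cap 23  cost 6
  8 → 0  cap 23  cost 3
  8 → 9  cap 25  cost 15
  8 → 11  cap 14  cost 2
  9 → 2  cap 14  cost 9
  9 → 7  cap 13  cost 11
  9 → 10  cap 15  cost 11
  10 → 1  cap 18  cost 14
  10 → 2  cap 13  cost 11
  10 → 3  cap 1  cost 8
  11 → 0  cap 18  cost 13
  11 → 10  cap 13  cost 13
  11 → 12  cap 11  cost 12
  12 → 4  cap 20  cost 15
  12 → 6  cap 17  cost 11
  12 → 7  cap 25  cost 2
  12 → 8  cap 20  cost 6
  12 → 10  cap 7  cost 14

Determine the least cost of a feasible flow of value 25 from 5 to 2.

shortest-cost path #1: 5→10→2 push 13 @ unit cost 17 (adds 221)
shortest-cost path #2: 5→12→7→2 push 5 @ unit cost 24 (adds 120)
shortest-cost path #3: 5→10→3→4→9→2 push 1 @ unit cost 29 (adds 29)
shortest-cost path #4: 5→6→3→4→9→2 push 2 @ unit cost 36 (adds 72)
shortest-cost path #5: 5→6→1→12→7→2 push 4 @ unit cost 39 (adds 156)
total cost = 598

Minimum cost for 25 units: 598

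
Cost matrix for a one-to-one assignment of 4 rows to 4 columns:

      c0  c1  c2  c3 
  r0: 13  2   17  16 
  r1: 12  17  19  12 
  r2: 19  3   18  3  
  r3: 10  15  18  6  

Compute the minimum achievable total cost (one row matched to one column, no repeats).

Minimum assignment cost: 34

optimal assignment: row0→col1 (cost 2), row1→col2 (cost 19), row2→col3 (cost 3), row3→col0 (cost 10)
total = 2 + 19 + 3 + 10 = 34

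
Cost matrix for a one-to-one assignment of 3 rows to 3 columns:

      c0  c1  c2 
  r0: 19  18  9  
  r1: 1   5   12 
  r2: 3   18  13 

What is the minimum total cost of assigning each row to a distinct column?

optimal assignment: row0→col2 (cost 9), row1→col1 (cost 5), row2→col0 (cost 3)
total = 9 + 5 + 3 = 17

Minimum assignment cost: 17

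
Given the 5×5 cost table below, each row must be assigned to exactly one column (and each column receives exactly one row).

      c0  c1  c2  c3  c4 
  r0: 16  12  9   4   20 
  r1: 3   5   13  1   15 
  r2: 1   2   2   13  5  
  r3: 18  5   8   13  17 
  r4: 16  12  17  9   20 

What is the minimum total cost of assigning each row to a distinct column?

Minimum assignment cost: 31

optimal assignment: row0→col2 (cost 9), row1→col0 (cost 3), row2→col4 (cost 5), row3→col1 (cost 5), row4→col3 (cost 9)
total = 9 + 3 + 5 + 5 + 9 = 31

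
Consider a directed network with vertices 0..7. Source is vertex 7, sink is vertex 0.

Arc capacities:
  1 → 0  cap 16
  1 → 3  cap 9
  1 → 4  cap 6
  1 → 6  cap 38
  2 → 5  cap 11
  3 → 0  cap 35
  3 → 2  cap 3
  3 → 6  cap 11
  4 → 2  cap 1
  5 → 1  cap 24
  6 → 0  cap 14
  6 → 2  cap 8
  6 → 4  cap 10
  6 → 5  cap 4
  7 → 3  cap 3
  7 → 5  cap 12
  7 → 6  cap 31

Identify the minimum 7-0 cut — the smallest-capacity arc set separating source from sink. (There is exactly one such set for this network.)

augment #1: 7→3→0 push 3
augment #2: 7→6→0 push 14
augment #3: 7→5→1→0 push 12
augment #4: 7→6→5→1→0 push 4
augment #5: 7→6→2→5→1→3→0 push 8
max flow = 41; residual-reachable set from 7 gives S-side
cut edges (S→T): {(5,1), (6,0), (7,3)} total cap 41

Min-cut arcs: {(5,1), (6,0), (7,3)} (total capacity 41)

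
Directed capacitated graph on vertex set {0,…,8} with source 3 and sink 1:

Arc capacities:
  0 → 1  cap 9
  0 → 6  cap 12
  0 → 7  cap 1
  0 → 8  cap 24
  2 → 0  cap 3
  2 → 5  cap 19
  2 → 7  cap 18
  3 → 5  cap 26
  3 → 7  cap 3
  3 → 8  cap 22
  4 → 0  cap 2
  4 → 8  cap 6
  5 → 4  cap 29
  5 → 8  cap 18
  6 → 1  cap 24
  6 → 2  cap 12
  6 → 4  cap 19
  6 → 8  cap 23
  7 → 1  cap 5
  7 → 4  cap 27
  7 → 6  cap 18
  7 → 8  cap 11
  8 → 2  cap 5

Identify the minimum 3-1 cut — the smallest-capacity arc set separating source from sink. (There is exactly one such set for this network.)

Min-cut arcs: {(3,7), (4,0), (8,2)} (total capacity 10)

augment #1: 3→7→1 push 3
augment #2: 3→5→4→0→1 push 2
augment #3: 3→8→2→0→1 push 3
augment #4: 3→8→2→7→1 push 2
max flow = 10; residual-reachable set from 3 gives S-side
cut edges (S→T): {(3,7), (4,0), (8,2)} total cap 10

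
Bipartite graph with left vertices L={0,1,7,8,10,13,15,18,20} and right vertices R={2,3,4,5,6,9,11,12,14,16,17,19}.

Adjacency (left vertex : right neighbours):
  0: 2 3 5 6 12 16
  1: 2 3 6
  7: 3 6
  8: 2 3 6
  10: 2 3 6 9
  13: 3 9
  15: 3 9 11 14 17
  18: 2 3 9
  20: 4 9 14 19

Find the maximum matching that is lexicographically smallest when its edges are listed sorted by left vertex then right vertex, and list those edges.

Lex-smallest maximum matching: {(0,5), (1,2), (7,3), (8,6), (10,9), (15,11), (20,4)}

|M| = 7 (so the lex-smallest maximum matching has 7 edges)
process left vertices in ascending order; for each, take the smallest-labelled available neighbour that still permits 7 edges overall, or leave it unmatched if none does
lex-smallest matching: {0-5, 1-2, 7-3, 8-6, 10-9, 15-11, 20-4}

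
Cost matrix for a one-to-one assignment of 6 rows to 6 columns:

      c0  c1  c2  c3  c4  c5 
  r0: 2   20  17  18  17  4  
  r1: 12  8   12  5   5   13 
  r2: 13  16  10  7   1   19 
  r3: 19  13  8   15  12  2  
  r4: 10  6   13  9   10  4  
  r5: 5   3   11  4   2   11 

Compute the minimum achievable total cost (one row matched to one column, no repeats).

Minimum assignment cost: 23

optimal assignment: row0→col0 (cost 2), row1→col3 (cost 5), row2→col4 (cost 1), row3→col2 (cost 8), row4→col5 (cost 4), row5→col1 (cost 3)
total = 2 + 5 + 1 + 8 + 4 + 3 = 23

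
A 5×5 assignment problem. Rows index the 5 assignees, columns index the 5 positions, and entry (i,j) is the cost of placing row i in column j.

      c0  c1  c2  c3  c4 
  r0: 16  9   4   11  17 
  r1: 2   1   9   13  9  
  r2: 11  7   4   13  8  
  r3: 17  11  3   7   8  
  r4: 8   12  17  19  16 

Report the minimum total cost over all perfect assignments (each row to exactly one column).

Minimum assignment cost: 28

optimal assignment: row0→col2 (cost 4), row1→col1 (cost 1), row2→col4 (cost 8), row3→col3 (cost 7), row4→col0 (cost 8)
total = 4 + 1 + 8 + 7 + 8 = 28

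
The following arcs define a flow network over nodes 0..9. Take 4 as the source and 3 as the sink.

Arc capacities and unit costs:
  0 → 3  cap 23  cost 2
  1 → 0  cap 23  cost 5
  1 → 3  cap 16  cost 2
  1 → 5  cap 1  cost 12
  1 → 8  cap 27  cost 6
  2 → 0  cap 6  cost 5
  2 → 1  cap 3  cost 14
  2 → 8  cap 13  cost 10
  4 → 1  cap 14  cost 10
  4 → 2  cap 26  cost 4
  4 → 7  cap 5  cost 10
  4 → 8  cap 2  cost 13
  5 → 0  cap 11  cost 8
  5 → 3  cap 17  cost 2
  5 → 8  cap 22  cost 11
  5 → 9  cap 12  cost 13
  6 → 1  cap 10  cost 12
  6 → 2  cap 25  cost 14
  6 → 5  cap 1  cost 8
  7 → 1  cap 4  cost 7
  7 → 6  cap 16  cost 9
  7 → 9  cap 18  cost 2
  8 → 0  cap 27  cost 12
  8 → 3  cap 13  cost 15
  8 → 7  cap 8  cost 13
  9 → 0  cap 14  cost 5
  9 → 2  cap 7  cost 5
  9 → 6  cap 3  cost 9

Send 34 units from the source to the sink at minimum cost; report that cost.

Minimum cost for 34 units: 560

shortest-cost path #1: 4→2→0→3 push 6 @ unit cost 11 (adds 66)
shortest-cost path #2: 4→1→3 push 14 @ unit cost 12 (adds 168)
shortest-cost path #3: 4→7→9→0→3 push 5 @ unit cost 19 (adds 95)
shortest-cost path #4: 4→2→1→3 push 2 @ unit cost 20 (adds 40)
shortest-cost path #5: 4→2→1→0→3 push 1 @ unit cost 25 (adds 25)
shortest-cost path #6: 4→8→0→3 push 2 @ unit cost 27 (adds 54)
shortest-cost path #7: 4→2→8→0→3 push 4 @ unit cost 28 (adds 112)
total cost = 560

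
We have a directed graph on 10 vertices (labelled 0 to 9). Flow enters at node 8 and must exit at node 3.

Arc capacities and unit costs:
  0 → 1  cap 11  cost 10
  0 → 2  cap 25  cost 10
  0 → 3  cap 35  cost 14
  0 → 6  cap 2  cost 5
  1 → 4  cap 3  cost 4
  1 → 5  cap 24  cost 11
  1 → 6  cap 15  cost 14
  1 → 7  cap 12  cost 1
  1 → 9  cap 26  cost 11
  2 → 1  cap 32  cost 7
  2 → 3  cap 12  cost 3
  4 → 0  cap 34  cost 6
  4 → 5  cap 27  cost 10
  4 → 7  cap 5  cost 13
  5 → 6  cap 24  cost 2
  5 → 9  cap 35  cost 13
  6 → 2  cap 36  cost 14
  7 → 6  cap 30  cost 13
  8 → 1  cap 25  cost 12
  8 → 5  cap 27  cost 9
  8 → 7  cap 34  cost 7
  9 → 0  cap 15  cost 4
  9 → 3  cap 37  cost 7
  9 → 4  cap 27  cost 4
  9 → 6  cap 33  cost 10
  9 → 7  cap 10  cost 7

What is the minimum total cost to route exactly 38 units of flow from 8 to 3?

Minimum cost for 38 units: 1101

shortest-cost path #1: 8→5→6→2→3 push 12 @ unit cost 28 (adds 336)
shortest-cost path #2: 8→5→9→3 push 15 @ unit cost 29 (adds 435)
shortest-cost path #3: 8→1→9→3 push 11 @ unit cost 30 (adds 330)
total cost = 1101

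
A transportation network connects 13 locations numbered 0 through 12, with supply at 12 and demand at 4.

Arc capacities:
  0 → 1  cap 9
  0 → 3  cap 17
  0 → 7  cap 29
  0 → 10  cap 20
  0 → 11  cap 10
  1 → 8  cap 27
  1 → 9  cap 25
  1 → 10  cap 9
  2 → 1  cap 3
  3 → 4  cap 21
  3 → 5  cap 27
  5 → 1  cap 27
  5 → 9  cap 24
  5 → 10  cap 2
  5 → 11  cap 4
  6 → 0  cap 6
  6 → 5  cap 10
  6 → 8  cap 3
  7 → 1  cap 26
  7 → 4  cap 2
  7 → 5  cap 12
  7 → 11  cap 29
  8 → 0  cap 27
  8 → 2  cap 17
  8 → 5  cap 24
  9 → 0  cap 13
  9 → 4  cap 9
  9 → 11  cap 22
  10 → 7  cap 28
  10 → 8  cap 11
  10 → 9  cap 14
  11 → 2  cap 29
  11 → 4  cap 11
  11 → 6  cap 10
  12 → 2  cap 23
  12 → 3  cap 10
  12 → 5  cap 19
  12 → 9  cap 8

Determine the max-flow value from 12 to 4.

Maximum flow value: 40

augment #1: 12→3→4 bottleneck 10, total now 10
augment #2: 12→9→4 bottleneck 8, total now 18
augment #3: 12→5→9→4 bottleneck 1, total now 19
augment #4: 12→5→11→4 bottleneck 4, total now 23
augment #5: 12→5→9→11→4 bottleneck 7, total now 30
augment #6: 12→5→10→7→4 bottleneck 2, total now 32
augment #7: 12→5→9→0→3→4 bottleneck 5, total now 37
augment #8: 12→2→1→8→0→3→4 bottleneck 3, total now 40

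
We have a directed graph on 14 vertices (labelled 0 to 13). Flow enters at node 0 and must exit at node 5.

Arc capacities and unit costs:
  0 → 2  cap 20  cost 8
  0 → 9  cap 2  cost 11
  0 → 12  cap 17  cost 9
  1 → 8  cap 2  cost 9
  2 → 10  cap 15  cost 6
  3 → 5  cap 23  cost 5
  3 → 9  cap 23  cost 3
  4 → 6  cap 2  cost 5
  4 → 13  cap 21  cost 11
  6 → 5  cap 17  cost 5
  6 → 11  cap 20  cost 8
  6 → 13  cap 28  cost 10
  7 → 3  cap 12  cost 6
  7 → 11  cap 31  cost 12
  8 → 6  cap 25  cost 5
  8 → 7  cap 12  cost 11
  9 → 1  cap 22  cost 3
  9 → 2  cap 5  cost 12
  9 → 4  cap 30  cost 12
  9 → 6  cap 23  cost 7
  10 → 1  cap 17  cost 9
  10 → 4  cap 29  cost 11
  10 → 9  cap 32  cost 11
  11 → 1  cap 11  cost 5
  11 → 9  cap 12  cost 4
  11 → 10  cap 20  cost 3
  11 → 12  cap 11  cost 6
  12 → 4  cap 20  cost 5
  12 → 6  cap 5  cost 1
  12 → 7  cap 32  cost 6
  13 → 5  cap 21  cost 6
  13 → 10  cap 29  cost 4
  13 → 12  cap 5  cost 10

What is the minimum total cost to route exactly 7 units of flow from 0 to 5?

Minimum cost for 7 units: 121

shortest-cost path #1: 0→12→6→5 push 5 @ unit cost 15 (adds 75)
shortest-cost path #2: 0→9→6→5 push 2 @ unit cost 23 (adds 46)
total cost = 121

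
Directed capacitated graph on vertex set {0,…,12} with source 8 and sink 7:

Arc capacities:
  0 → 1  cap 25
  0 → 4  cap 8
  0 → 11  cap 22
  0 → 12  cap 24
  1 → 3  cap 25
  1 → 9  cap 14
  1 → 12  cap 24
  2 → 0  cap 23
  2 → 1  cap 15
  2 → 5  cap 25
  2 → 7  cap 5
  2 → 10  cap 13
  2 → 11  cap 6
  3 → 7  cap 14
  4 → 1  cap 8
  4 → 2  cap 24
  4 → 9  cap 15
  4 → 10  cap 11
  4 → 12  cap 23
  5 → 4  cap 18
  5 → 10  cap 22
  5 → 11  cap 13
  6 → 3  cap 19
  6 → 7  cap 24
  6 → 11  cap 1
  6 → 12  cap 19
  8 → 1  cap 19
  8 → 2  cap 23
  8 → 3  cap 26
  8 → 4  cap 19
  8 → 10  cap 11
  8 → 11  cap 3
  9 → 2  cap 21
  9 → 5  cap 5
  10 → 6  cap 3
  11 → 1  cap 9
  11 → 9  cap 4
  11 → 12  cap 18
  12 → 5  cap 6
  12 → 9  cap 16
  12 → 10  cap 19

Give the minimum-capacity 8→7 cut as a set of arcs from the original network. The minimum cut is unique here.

Min-cut arcs: {(2,7), (3,7), (10,6)} (total capacity 22)

augment #1: 8→2→7 push 5
augment #2: 8→3→7 push 14
augment #3: 8→10→6→7 push 3
max flow = 22; residual-reachable set from 8 gives S-side
cut edges (S→T): {(2,7), (3,7), (10,6)} total cap 22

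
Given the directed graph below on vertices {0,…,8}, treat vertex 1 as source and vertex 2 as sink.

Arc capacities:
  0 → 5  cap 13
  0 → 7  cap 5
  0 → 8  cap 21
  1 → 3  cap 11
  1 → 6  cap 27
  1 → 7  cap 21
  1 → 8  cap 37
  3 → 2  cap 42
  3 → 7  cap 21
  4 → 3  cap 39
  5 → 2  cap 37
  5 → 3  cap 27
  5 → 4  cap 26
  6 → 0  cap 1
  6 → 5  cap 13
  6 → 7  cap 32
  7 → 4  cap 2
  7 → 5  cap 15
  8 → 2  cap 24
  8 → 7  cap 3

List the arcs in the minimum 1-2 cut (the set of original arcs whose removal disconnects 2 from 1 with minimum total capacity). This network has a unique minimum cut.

Min-cut arcs: {(1,3), (6,0), (6,5), (7,4), (7,5), (8,2)} (total capacity 66)

augment #1: 1→3→2 push 11
augment #2: 1→8→2 push 24
augment #3: 1→6→5→2 push 13
augment #4: 1→7→5→2 push 15
augment #5: 1→6→0→5→2 push 1
augment #6: 1→7→4→3→2 push 2
max flow = 66; residual-reachable set from 1 gives S-side
cut edges (S→T): {(1,3), (6,0), (6,5), (7,4), (7,5), (8,2)} total cap 66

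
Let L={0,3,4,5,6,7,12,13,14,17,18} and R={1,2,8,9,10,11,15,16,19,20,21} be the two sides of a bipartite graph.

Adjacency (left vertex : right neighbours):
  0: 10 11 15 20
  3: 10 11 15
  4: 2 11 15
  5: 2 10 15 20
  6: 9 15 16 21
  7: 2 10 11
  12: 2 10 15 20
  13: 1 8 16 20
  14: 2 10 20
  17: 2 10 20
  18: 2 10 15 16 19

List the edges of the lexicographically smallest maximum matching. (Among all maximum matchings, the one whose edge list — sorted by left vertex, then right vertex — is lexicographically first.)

|M| = 8 (so the lex-smallest maximum matching has 8 edges)
process left vertices in ascending order; for each, take the smallest-labelled available neighbour that still permits 8 edges overall, or leave it unmatched if none does
lex-smallest matching: {0-10, 3-11, 4-2, 5-15, 6-9, 12-20, 13-1, 18-16}

Lex-smallest maximum matching: {(0,10), (3,11), (4,2), (5,15), (6,9), (12,20), (13,1), (18,16)}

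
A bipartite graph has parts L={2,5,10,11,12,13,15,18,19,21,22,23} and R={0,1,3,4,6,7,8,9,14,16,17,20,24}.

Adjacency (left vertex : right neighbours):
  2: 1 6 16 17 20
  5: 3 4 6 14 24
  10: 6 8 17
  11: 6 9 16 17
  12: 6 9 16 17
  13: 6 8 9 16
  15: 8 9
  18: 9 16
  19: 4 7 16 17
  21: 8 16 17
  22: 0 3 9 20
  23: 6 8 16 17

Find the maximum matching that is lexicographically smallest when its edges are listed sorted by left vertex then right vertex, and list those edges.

Lex-smallest maximum matching: {(2,1), (5,3), (10,6), (11,9), (12,16), (13,8), (19,4), (21,17), (22,0)}

|M| = 9 (so the lex-smallest maximum matching has 9 edges)
process left vertices in ascending order; for each, take the smallest-labelled available neighbour that still permits 9 edges overall, or leave it unmatched if none does
lex-smallest matching: {2-1, 5-3, 10-6, 11-9, 12-16, 13-8, 19-4, 21-17, 22-0}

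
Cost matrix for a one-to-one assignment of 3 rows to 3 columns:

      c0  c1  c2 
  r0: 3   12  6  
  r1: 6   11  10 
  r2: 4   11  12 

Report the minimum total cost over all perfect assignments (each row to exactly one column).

Minimum assignment cost: 21

optimal assignment: row0→col2 (cost 6), row1→col1 (cost 11), row2→col0 (cost 4)
total = 6 + 11 + 4 = 21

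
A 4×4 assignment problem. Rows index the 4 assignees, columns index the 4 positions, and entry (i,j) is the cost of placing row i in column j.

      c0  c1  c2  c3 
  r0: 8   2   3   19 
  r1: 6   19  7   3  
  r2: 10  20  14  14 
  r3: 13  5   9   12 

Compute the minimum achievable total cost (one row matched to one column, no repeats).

optimal assignment: row0→col2 (cost 3), row1→col3 (cost 3), row2→col0 (cost 10), row3→col1 (cost 5)
total = 3 + 3 + 10 + 5 = 21

Minimum assignment cost: 21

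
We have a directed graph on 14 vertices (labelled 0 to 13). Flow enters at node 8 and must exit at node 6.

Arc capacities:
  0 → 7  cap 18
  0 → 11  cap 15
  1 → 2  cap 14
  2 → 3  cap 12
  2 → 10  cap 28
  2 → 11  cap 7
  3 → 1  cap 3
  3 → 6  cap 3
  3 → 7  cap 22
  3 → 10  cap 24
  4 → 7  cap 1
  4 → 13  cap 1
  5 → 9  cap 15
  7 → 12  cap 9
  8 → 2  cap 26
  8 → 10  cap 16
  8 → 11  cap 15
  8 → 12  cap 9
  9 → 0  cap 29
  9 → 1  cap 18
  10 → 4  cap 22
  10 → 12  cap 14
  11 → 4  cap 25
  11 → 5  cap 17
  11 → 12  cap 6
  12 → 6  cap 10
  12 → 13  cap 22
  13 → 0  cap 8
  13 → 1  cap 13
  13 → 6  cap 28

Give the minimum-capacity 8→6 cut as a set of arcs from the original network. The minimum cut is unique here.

augment #1: 8→12→6 push 9
augment #2: 8→2→3→6 push 3
augment #3: 8→10→12→6 push 1
augment #4: 8→10→4→13→6 push 1
augment #5: 8→10→12→13→6 push 13
augment #6: 8→11→12→13→6 push 6
augment #7: 8→2→3→7→12→13→6 push 3
max flow = 36; residual-reachable set from 8 gives S-side
cut edges (S→T): {(3,6), (4,13), (12,6), (12,13)} total cap 36

Min-cut arcs: {(3,6), (4,13), (12,6), (12,13)} (total capacity 36)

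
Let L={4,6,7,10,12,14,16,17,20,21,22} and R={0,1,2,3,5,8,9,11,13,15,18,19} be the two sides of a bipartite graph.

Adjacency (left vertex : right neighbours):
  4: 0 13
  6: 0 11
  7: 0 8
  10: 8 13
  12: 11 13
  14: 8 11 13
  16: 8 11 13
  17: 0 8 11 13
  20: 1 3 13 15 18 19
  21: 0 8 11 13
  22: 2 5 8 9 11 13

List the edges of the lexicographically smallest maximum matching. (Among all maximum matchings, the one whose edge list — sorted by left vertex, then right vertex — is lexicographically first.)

|M| = 6 (so the lex-smallest maximum matching has 6 edges)
process left vertices in ascending order; for each, take the smallest-labelled available neighbour that still permits 6 edges overall, or leave it unmatched if none does
lex-smallest matching: {4-0, 6-11, 7-8, 10-13, 20-1, 22-2}

Lex-smallest maximum matching: {(4,0), (6,11), (7,8), (10,13), (20,1), (22,2)}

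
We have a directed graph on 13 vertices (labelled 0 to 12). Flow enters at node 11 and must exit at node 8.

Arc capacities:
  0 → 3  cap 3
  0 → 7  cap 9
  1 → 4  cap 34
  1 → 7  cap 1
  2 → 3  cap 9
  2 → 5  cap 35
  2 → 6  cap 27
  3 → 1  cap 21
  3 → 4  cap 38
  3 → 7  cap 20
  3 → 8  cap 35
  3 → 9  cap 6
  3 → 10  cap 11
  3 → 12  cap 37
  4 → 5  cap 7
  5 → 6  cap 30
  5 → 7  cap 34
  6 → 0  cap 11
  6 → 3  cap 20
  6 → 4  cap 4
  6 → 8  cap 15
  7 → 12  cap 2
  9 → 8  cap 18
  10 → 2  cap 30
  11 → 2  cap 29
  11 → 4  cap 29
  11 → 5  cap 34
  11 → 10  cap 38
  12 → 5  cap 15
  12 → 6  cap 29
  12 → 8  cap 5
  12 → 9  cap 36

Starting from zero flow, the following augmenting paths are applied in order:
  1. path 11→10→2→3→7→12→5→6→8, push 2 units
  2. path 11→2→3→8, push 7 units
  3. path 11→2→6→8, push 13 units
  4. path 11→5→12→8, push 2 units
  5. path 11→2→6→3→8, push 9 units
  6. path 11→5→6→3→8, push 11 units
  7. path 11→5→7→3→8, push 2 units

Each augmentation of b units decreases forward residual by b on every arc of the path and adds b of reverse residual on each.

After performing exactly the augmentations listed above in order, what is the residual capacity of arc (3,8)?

after path 1 (11→10→2→3→7→12→5→6→8, push 2): res(3,8)=35
after path 2 (11→2→3→8, push 7): res(3,8)=28
after path 3 (11→2→6→8, push 13): res(3,8)=28
after path 4 (11→5→12→8, push 2): res(3,8)=28
after path 5 (11→2→6→3→8, push 9): res(3,8)=19
after path 6 (11→5→6→3→8, push 11): res(3,8)=8
after path 7 (11→5→7→3→8, push 2): res(3,8)=6

Residual capacity of (3,8): 6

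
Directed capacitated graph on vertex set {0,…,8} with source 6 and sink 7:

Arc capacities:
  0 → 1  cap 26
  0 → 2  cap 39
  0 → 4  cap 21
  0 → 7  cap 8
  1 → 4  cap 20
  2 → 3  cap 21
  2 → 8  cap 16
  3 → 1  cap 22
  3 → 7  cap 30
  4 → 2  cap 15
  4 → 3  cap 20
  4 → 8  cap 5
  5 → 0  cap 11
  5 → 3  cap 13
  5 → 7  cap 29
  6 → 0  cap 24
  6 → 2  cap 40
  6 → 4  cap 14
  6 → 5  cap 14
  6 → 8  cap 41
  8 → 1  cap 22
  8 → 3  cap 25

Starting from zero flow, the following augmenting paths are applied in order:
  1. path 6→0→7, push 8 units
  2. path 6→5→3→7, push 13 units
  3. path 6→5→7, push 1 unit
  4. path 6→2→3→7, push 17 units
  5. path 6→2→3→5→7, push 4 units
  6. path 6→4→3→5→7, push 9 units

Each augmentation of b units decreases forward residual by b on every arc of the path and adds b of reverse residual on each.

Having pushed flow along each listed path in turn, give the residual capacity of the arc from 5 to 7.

after path 1 (6→0→7, push 8): res(5,7)=29
after path 2 (6→5→3→7, push 13): res(5,7)=29
after path 3 (6→5→7, push 1): res(5,7)=28
after path 4 (6→2→3→7, push 17): res(5,7)=28
after path 5 (6→2→3→5→7, push 4): res(5,7)=24
after path 6 (6→4→3→5→7, push 9): res(5,7)=15

Residual capacity of (5,7): 15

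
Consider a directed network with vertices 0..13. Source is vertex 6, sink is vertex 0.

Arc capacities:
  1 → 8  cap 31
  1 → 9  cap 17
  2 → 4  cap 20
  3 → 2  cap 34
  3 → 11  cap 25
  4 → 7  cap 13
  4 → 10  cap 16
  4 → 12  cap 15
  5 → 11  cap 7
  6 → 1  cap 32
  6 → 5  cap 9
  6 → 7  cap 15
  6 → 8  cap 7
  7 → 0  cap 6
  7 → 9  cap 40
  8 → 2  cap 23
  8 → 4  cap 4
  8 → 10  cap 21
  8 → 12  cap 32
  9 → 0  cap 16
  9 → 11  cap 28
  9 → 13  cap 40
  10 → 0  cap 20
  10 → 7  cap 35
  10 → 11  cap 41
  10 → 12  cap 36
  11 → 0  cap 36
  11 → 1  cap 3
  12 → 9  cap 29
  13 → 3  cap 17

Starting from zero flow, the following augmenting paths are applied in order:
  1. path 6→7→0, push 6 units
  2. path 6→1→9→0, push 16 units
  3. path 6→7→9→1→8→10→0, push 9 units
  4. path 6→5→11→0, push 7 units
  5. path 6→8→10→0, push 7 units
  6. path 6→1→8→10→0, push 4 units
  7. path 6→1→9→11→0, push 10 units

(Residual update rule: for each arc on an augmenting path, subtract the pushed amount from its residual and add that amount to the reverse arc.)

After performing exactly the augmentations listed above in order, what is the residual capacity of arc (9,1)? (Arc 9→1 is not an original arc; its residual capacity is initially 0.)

Residual capacity of (9,1): 17

after path 1 (6→7→0, push 6): res(9,1)=0
after path 2 (6→1→9→0, push 16): res(9,1)=16
after path 3 (6→7→9→1→8→10→0, push 9): res(9,1)=7
after path 4 (6→5→11→0, push 7): res(9,1)=7
after path 5 (6→8→10→0, push 7): res(9,1)=7
after path 6 (6→1→8→10→0, push 4): res(9,1)=7
after path 7 (6→1→9→11→0, push 10): res(9,1)=17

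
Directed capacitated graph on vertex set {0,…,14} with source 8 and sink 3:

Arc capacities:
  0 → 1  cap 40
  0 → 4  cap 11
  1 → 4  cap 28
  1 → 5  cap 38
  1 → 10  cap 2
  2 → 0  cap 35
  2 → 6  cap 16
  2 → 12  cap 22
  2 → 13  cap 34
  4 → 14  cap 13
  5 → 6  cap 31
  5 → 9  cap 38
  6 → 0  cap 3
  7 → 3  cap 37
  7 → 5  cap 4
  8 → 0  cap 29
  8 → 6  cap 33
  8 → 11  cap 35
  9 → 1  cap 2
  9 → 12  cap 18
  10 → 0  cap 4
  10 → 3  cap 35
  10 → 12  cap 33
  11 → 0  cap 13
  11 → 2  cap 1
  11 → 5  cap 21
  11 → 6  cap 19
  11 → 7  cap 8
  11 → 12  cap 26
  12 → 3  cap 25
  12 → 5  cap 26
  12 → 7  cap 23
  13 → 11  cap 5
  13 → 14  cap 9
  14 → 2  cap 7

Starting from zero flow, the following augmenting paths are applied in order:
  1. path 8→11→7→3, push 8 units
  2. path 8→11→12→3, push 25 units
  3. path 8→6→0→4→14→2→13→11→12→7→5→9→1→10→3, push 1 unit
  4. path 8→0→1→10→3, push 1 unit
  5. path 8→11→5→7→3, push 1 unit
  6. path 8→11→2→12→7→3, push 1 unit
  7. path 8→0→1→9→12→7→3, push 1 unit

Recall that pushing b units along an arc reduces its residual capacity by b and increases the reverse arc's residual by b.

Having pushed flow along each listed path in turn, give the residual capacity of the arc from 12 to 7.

Residual capacity of (12,7): 20

after path 1 (8→11→7→3, push 8): res(12,7)=23
after path 2 (8→11→12→3, push 25): res(12,7)=23
after path 3 (8→6→0→4→14→2→13→11→12→7→5→9→1→10→3, push 1): res(12,7)=22
after path 4 (8→0→1→10→3, push 1): res(12,7)=22
after path 5 (8→11→5→7→3, push 1): res(12,7)=22
after path 6 (8→11→2→12→7→3, push 1): res(12,7)=21
after path 7 (8→0→1→9→12→7→3, push 1): res(12,7)=20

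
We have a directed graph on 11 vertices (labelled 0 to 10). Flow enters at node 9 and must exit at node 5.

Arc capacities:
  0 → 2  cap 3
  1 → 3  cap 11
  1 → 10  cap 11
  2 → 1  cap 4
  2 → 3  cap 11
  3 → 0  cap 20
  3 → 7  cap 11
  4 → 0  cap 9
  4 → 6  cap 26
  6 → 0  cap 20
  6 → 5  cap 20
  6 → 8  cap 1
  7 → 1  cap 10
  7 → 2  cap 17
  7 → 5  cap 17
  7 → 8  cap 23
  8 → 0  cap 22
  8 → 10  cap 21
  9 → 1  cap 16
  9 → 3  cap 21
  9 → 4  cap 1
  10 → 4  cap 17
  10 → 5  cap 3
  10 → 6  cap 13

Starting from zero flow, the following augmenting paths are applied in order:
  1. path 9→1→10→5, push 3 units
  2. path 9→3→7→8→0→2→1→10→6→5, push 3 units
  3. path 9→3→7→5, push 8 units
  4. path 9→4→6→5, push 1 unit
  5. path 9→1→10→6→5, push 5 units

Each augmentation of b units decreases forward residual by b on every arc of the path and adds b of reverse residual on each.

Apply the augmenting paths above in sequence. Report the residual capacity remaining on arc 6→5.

Residual capacity of (6,5): 11

after path 1 (9→1→10→5, push 3): res(6,5)=20
after path 2 (9→3→7→8→0→2→1→10→6→5, push 3): res(6,5)=17
after path 3 (9→3→7→5, push 8): res(6,5)=17
after path 4 (9→4→6→5, push 1): res(6,5)=16
after path 5 (9→1→10→6→5, push 5): res(6,5)=11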